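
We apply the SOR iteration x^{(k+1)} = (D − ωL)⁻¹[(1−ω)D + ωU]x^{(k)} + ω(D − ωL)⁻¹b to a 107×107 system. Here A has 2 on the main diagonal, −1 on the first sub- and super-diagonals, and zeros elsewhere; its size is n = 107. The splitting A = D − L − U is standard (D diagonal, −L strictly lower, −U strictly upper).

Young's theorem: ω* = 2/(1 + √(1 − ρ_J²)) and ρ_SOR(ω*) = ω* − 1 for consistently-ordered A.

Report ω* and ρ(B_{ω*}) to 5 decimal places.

ω* = 1.94347, ρ_SOR = 0.94347

ρ_J = max_k |cos(kπ/108)| = cos(π/108) = 0.99958
√(1 − cos²(π/108)) = sin(π/108) ≈ 0.029085.
Then 2/(1+√(1−ρ_J²)) = 2/(1+0.029085); ω* = 2/1.029085 = 1.94347.
At ω = 1.94347 every |λ(B_ω)| = ω−1, so ρ_SOR = 0.94347.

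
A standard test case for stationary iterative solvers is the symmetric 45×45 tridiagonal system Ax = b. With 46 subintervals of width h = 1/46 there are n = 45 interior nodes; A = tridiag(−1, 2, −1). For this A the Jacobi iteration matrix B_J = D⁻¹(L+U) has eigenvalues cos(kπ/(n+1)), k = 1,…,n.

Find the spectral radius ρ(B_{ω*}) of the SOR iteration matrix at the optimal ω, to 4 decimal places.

ρ_J = max_k |cos(kπ/46)| = cos(π/46) = 0.9977
root = sin(π/46) = 0.06824  (since 1−cos² = sin²).
ω* = 2/(1 + 0.06824) = 2/1.06824 = 1.8722.
Hence ρ(B_{ω*}) = 1.8722 − 1 = 0.8722.

ρ_SOR = 0.8722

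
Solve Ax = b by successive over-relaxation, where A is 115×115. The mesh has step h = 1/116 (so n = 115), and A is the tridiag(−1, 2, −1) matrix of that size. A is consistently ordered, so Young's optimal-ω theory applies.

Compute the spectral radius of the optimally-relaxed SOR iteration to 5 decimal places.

ρ_SOR = 0.94727

[ρ_J] n=115: ρ(B_J) = cos(π/(n+1)) = cos(π/116) = 0.99963.
1 − cos²(π/116) = sin²(π/116) ⇒ √(1−ρ_J²) = sin(π/116) = 0.027079.
[ω*] 2 ÷ (1 + 0.027079) = 2 ÷ 1.027079 = 1.94727.
At ω = 1.94727 every |λ(B_ω)| = ω−1, so ρ_SOR = 0.94727.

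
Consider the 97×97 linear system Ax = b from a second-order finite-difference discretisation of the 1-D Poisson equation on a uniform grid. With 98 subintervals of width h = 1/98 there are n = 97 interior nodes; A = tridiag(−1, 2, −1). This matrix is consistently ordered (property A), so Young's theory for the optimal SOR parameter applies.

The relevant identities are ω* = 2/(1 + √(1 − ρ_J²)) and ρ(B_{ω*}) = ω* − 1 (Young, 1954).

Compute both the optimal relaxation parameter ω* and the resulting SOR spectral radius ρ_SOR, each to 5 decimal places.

n=97: λ(B_J) = 1 − λ(A)/2 = cos(kπ/98); k=1 gives ρ_J = 0.99949.
1 − cos²(π/98) = sin²(π/98) ⇒ √(1−ρ_J²) = sin(π/98) = 0.032052.
ω* = 2/(1+0.032052) = 1.93789
Hence ρ(B_{ω*}) = 1.93789 − 1 = 0.93789.

ω* = 1.93789, ρ_SOR = 0.93789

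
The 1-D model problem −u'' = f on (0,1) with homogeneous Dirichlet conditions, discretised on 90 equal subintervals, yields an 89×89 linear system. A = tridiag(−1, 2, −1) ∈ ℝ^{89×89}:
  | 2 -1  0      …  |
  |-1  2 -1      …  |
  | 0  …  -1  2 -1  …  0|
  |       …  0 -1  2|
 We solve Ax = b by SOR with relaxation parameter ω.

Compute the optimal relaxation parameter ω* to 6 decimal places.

ω* = 1.932555

With n=89, ρ(Jacobi) = cos(π/90) = 0.999391.
√(1−ρ_J²) simplifies to sin(π/90) = 0.0348995.
Young: ω* = 2/(1+√(1−ρ_J²)) = 2/(1+0.0348995) = 2/1.0348995 = 1.932555.
ρ(B_{ω*}) = ω*−1 = 0.932555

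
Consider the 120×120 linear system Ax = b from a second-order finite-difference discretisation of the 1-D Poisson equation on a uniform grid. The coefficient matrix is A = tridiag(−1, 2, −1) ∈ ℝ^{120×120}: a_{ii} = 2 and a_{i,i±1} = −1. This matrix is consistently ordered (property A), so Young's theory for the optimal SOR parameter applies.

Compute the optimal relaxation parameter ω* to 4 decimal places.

ω* = 1.9494

[ρ_J] n=120: ρ(B_J) = cos(π/(n+1)) = cos(π/121) = 0.9997.
root = sin(π/121) = 0.02596  (since 1−cos² = sin²).
[ω*] 2 ÷ (1 + 0.02596) = 2 ÷ 1.02596 = 1.9494.
ρ_SOR = ω* − 1 = 1.9494 − 1 = 0.9494.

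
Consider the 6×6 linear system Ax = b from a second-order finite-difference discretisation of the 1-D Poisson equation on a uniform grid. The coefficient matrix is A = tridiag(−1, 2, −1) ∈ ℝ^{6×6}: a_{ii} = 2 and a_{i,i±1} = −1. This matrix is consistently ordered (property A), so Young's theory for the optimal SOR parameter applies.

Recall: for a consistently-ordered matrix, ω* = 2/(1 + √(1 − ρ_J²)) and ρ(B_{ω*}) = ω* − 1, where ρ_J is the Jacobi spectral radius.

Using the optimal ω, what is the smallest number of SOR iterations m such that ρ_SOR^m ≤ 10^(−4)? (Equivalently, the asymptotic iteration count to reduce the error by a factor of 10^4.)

With n=6, ρ(Jacobi) = cos(π/7) = 0.9009689.
root = sin(π/7) = 0.4338837  (since 1−cos² = sin²).
[ω*] 2 ÷ (1 + 0.4338837) = 2 ÷ 1.4338837 = 1.3948133.
[ρ_SOR] ω* − 1 = 0.3948133.
m ≥ 4·ln10 / (−ln 0.3948133) = 9.911; smallest integer m = 10.

m = 10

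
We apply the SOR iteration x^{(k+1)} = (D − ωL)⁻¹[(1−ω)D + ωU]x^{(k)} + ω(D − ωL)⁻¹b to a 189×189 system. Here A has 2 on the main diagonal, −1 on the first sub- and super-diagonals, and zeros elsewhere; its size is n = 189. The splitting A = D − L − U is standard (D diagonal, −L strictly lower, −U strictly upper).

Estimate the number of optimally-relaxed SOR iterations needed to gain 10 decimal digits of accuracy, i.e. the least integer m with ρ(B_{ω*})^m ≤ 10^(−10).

m = 697

n=189: λ(B_J) = 1 − λ(A)/2 = cos(kπ/190); k=1 gives ρ_J = 0.9998633.
√(1 − cos²(π/190)) = sin(π/190) ≈ 0.0165339.
So ω* = 2/1.0165339 = 1.9674700 (Young).
ρ_SOR = ω* − 1 ≈ 0.9674700.
m ≥ 10·ln10 / (−ln 0.9674700) = 696.259; smallest integer m = 697.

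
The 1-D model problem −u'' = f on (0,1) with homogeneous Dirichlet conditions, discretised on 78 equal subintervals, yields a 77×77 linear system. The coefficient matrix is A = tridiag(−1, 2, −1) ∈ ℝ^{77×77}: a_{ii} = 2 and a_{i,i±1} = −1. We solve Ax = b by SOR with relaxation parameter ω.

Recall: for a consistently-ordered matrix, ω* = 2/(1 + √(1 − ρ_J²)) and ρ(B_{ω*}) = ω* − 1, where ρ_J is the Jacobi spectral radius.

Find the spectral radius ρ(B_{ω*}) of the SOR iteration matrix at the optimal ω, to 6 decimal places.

½·tridiag(1,0,1) at n=77: λ_k = cos(kπ/78); max |λ| at k=1 ⇒ ρ_J = cos(π/78) ≈ 0.999189.
√(1 − cos²(π/78)) = sin(π/78) ≈ 0.0402659.
ω* = 2/(1+0.0402659) = 1.922585
At ω = 1.922585 every |λ(B_ω)| = ω−1, so ρ_SOR = 0.922585.

ρ_SOR = 0.922585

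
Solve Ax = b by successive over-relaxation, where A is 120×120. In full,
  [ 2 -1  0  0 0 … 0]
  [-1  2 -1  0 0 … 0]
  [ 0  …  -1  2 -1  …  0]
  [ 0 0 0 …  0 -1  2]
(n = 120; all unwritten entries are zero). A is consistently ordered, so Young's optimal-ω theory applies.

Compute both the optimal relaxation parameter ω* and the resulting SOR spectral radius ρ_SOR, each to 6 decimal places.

n=120: λ(B_J) = 1 − λ(A)/2 = cos(kπ/121); k=1 gives ρ_J = 0.999663.
root = sin(π/121) = 0.0259607  (since 1−cos² = sin²).
Then 2/(1+√(1−ρ_J²)) = 2/(1+0.0259607); ω* = 2/1.0259607 = 1.949392.
Hence ρ(B_{ω*}) = 1.949392 − 1 = 0.949392.

ω* = 1.949392, ρ_SOR = 0.949392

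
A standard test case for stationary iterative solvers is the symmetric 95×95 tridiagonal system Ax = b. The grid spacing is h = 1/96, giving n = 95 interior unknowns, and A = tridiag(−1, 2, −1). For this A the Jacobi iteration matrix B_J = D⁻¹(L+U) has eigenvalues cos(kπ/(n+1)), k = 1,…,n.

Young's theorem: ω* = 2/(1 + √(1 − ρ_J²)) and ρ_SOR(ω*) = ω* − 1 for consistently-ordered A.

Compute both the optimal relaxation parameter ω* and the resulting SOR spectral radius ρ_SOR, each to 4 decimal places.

B_J for the 95×95 system has eigenvalues cos(kπ/96); ρ_J = cos(π/96) = 0.9995.
root = sin(π/96) = 0.03272  (since 1−cos² = sin²).
Young: ω* = 2/(1+√(1−ρ_J²)) = 2/(1+0.03272) = 2/1.03272 = 1.9366.
At ω = 1.9366 every |λ(B_ω)| = ω−1, so ρ_SOR = 0.9366.

ω* = 1.9366, ρ_SOR = 0.9366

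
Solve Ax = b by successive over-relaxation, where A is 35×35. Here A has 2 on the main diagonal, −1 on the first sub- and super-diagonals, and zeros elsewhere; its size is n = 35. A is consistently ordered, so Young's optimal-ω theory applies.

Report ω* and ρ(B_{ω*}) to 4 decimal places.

½·tridiag(1,0,1) at n=35: λ_k = cos(kπ/36); max |λ| at k=1 ⇒ ρ_J = cos(π/36) ≈ 0.9962.
√(1 − cos²(π/36)) = sin(π/36) ≈ 0.08716.
Then 2/(1+√(1−ρ_J²)) = 2/(1+0.08716); ω* = 2/1.08716 = 1.8397.
ρ_SOR = ω* − 1 = 1.8397 − 1 = 0.8397.

ω* = 1.8397, ρ_SOR = 0.8397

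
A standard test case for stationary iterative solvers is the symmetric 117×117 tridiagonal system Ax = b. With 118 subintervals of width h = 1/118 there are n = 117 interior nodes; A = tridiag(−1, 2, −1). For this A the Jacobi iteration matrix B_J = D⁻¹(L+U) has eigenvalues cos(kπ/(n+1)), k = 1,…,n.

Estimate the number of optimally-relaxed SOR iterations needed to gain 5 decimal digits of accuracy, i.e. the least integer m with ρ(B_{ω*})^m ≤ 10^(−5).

n=117: λ(B_J) = 1 − λ(A)/2 = cos(kπ/118); k=1 gives ρ_J = 0.9996456.
√(1 − cos²(π/118)) = sin(π/118) ≈ 0.0266205.
Then 2/(1+√(1−ρ_J²)) = 2/(1+0.0266205); ω* = 2/1.0266205 = 1.9481396.
ρ_SOR = ω* − 1 = 1.9481396 − 1 = 0.9481396.
(0.9481396)^m ≤ 10^{−5}  ⇒  m·ln(0.9481396) ≤ −5·ln10  ⇒  m ≥ 216.190  ⇒  m = 217

m = 217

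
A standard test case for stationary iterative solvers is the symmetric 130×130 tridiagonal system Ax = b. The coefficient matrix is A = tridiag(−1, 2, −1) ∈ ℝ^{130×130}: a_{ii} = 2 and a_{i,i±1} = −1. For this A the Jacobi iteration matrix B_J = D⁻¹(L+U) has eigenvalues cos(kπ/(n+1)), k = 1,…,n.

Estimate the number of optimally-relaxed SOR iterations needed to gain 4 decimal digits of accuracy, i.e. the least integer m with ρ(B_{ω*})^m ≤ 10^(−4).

m = 193

With n=130, ρ(Jacobi) = cos(π/131) = 0.9997125.
√(1 − cos²(π/131)) = sin(π/131) ≈ 0.0239793.
Then 2/(1+√(1−ρ_J²)) = 2/(1+0.0239793); ω* = 2/1.0239793 = 1.9531645.
ρ_SOR = ω* − 1 ≈ 0.9531645.
4·ln10 = 9.21034; −ln(0.9531645) = 0.0479678; m = ⌈9.21034/0.0479678⌉ = ⌈192.011⌉ = 193.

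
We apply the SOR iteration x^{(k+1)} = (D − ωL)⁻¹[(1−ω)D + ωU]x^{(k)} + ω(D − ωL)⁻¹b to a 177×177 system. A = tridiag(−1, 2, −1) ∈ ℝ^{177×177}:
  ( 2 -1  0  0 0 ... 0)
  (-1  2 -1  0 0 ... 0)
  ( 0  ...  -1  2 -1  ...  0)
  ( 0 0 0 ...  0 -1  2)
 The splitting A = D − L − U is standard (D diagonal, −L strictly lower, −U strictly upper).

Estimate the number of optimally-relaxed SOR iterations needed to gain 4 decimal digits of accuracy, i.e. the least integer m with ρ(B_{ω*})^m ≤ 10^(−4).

spectrum of D⁻¹(L+U) = {cos(kπ/178) : 1≤k≤177}; ρ_J = cos(π/178) = 0.9998443.
√(1 − cos²(π/178)) = sin(π/178) ≈ 0.0176485.
Young: ω* = 2/(1+√(1−ρ_J²)) = 2/(1+0.0176485) = 2/1.0176485 = 1.9653151.
[ρ_SOR] ω* − 1 = 0.9653151.
(0.9653151)^m ≤ 10^{−4}  ⇒  m·ln(0.9653151) ≤ −4·ln10  ⇒  m ≥ 260.911  ⇒  m = 261

m = 261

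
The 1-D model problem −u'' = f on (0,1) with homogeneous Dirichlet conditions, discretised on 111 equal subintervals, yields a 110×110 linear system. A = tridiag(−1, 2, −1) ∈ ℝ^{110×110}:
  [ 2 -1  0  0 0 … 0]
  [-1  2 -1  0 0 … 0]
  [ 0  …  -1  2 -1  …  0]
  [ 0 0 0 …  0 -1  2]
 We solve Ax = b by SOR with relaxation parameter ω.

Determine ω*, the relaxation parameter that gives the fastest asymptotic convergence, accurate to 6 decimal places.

½·tridiag(1,0,1) at n=110: λ_k = cos(kπ/111); max |λ| at k=1 ⇒ ρ_J = cos(π/111) ≈ 0.999600.
1 − cos²(π/111) = sin²(π/111) ⇒ √(1−ρ_J²) = sin(π/111) = 0.0282989.
Young: ω* = 2/(1+√(1−ρ_J²)) = 2/(1+0.0282989) = 2/1.0282989 = 1.944960.
and ρ(B_{ω*}) = 1.944960 − 1 = 0.944960.

ω* = 1.944960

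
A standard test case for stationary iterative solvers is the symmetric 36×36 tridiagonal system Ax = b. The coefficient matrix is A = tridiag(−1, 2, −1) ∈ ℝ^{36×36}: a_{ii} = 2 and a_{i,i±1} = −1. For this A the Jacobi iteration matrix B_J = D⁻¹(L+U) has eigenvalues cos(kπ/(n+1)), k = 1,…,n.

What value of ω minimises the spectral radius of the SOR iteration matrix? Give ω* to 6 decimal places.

ω* = 1.843648

With n=36, ρ(Jacobi) = cos(π/37) = 0.996397.
√(1 − cos²(π/37)) = sin(π/37) ≈ 0.0848059.
ω* = 2/(1 + 0.0848059) = 2/1.0848059 = 1.843648.
ρ_SOR = ω* − 1 = 1.843648 − 1 = 0.843648.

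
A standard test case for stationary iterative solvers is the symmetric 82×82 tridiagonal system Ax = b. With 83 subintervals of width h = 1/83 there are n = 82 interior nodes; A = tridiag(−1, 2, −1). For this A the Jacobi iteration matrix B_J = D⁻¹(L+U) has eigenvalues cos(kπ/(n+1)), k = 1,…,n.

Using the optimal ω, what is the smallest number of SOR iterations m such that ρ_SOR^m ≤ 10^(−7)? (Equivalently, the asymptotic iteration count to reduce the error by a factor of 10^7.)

With n=82, ρ(Jacobi) = cos(π/83) = 0.9992838.
√(1 − cos²(π/83)) = sin(π/83) ≈ 0.0378415.
[ω*] 2 ÷ (1 + 0.0378415) = 2 ÷ 1.0378415 = 1.9270765.
At ω = 1.9270765 every |λ(B_ω)| = ω−1, so ρ_SOR = 0.9270765.
Need (0.9270765)^m ≤ 10^(−7): m ≥ 7·ln10/|ln 0.9270765| = 16.1181/0.0757192 = 212.867 ⇒ m = 213.

m = 213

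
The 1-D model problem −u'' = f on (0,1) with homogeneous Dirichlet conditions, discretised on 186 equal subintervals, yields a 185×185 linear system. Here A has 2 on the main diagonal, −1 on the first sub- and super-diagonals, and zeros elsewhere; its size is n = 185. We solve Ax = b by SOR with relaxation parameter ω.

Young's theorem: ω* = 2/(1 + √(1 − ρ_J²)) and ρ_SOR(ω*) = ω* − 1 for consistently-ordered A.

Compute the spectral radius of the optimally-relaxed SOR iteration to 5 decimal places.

n=185: λ(B_J) = 1 − λ(A)/2 = cos(kπ/186); k=1 gives ρ_J = 0.99986.
1 − cos²(π/186) = sin²(π/186) ⇒ √(1−ρ_J²) = sin(π/186) = 0.016889.
ω* = 2/(1+0.016889) = 1.96678
Hence ρ(B_{ω*}) = 1.96678 − 1 = 0.96678.

ρ_SOR = 0.96678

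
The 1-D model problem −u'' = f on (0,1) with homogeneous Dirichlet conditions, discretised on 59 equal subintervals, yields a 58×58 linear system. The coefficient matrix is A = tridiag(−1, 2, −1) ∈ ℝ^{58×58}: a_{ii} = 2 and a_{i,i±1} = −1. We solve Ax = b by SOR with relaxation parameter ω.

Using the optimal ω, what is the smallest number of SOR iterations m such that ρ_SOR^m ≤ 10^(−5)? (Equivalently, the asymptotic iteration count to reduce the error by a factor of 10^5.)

m = 109

ρ_J = max_k |cos(kπ/59)| = cos(π/59) = 0.9985827
√(1 − cos²(π/59)) = sin(π/59) ≈ 0.0532222.
Young: ω* = 2/(1+√(1−ρ_J²)) = 2/(1+0.0532222) = 2/1.0532222 = 1.8989345.
and ρ(B_{ω*}) = 1.8989345 − 1 = 0.8989345.
5·ln10 = 11.5129; −ln(0.8989345) = 0.106545; m = ⌈11.5129/0.106545⌉ = ⌈108.057⌉ = 109.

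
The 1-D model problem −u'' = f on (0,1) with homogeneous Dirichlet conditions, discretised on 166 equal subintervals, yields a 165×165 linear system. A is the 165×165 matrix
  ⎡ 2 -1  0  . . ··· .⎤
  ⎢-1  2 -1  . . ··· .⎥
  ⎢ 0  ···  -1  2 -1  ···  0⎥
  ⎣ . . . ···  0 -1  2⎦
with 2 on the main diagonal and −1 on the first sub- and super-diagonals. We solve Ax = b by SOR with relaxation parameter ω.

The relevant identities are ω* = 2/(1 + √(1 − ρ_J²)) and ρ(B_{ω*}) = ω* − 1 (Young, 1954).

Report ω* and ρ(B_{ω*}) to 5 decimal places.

ω* = 1.96285, ρ_SOR = 0.96285

n=165: λ(B_J) = 1 − λ(A)/2 = cos(kπ/166); k=1 gives ρ_J = 0.99982.
root = sin(π/166) = 0.018924  (since 1−cos² = sin²).
Then 2/(1+√(1−ρ_J²)) = 2/(1+0.018924); ω* = 2/1.018924 = 1.96285.
ρ(B_{ω*}) = ω*−1 = 0.96285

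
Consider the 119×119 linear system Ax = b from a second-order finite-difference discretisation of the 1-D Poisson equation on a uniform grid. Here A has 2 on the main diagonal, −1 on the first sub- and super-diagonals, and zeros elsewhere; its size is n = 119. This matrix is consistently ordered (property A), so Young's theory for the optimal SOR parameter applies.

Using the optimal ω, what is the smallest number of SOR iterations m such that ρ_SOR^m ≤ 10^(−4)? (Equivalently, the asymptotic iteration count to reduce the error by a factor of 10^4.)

m = 176

[ρ_J] n=119: ρ(B_J) = cos(π/(n+1)) = cos(π/120) = 0.9996573.
root = sin(π/120) = 0.0261769  (since 1−cos² = sin²).
Young: ω* = 2/(1+√(1−ρ_J²)) = 2/(1+0.0261769) = 2/1.0261769 = 1.9489817.
[ρ_SOR] ω* − 1 = 0.9489817.
ρ_SOR^m ≤ 10^(−4) ⇔ m ≥ 4·ln10/(−ln 0.9489817) = 9.21034/0.0523658 = 175.885; m = ⌈175.885⌉ = 176.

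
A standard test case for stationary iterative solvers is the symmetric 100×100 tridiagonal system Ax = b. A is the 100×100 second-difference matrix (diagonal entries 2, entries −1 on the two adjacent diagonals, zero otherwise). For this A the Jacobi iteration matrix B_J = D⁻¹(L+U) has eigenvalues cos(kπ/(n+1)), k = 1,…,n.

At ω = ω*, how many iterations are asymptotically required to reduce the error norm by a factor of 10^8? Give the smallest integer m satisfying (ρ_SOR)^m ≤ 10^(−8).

m = 297

B_J for the 100×100 system has eigenvalues cos(kπ/101); ρ_J = cos(π/101) = 0.9995163.
√(1−ρ_J²) = |sin(π/101)| = 0.0310999
[ω*] 2 ÷ (1 + 0.0310999) = 2 ÷ 1.0310999 = 1.9396763.
and ρ(B_{ω*}) = 1.9396763 − 1 = 0.9396763.
For 8 digits: m = 8·ln10 / (−ln 0.9396763) = 18.4207/0.0622198 = 296.058; round up → m = 297.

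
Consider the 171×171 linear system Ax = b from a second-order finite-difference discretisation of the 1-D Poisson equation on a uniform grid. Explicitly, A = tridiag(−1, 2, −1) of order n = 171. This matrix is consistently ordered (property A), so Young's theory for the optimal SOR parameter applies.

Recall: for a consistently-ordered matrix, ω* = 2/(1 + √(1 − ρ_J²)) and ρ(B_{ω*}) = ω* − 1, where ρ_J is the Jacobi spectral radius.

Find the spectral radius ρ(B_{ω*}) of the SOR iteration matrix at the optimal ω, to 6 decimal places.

ρ_SOR = 0.964127

[ρ_J] n=171: ρ(B_J) = cos(π/(n+1)) = cos(π/172) = 0.999833.
√(1−ρ_J²) = |sin(π/172)| = 0.0182641
So ω* = 2/1.0182641 = 1.964127 (Young).
ρ_SOR = ω* − 1 = 1.964127 − 1 = 0.964127.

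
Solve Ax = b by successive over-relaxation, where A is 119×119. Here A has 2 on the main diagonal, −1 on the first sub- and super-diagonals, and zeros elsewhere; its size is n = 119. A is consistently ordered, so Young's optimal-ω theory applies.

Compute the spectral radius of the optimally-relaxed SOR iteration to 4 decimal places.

With n=119, ρ(Jacobi) = cos(π/120) = 0.9997.
√(1 − cos²(π/120)) = sin(π/120) ≈ 0.02618.
So ω* = 2/1.02618 = 1.9490 (Young).
and ρ(B_{ω*}) = 1.9490 − 1 = 0.9490.

ρ_SOR = 0.9490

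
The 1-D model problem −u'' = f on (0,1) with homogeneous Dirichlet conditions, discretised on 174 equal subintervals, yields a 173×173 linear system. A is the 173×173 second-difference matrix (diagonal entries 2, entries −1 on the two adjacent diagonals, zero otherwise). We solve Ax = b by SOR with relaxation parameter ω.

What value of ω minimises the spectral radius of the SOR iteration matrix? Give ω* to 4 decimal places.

ω* = 1.9645

With n=173, ρ(Jacobi) = cos(π/174) = 0.9998.
1 − cos²(π/174) = sin²(π/174) ⇒ √(1−ρ_J²) = sin(π/174) = 0.01805.
Young: ω* = 2/(1+√(1−ρ_J²)) = 2/(1+0.01805) = 2/1.01805 = 1.9645.
ρ_SOR = ω* − 1 = 1.9645 − 1 = 0.9645.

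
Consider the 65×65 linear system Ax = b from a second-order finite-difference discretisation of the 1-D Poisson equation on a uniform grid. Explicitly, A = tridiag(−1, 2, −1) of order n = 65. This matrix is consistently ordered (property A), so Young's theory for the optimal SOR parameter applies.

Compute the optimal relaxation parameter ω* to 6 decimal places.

ω* = 1.909159

n=65: λ(B_J) = 1 − λ(A)/2 = cos(kπ/66); k=1 gives ρ_J = 0.998867.
√(1 − cos²(π/66)) = sin(π/66) ≈ 0.0475819.
[ω*] 2 ÷ (1 + 0.0475819) = 2 ÷ 1.0475819 = 1.909159.
ρ(B_{ω*}) = ω*−1 = 0.909159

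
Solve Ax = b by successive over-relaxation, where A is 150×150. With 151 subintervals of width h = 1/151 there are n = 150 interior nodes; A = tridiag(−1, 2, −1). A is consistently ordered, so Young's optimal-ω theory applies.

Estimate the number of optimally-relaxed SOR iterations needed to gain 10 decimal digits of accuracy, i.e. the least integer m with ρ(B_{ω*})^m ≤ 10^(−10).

n=150: λ(B_J) = 1 − λ(A)/2 = cos(kπ/151); k=1 gives ρ_J = 0.9997836.
√(1 − cos²(π/151)) = sin(π/151) ≈ 0.0208037.
Young: ω* = 2/(1+√(1−ρ_J²)) = 2/(1+0.0208037) = 2/1.0208037 = 1.9592405.
and ρ(B_{ω*}) = 1.9592405 − 1 = 0.9592405.
ρ_SOR^m ≤ 10^(−10) ⇔ m ≥ 10·ln10/(−ln 0.9592405) = 23.0259/0.0416135 = 553.328; m = ⌈553.328⌉ = 554.

m = 554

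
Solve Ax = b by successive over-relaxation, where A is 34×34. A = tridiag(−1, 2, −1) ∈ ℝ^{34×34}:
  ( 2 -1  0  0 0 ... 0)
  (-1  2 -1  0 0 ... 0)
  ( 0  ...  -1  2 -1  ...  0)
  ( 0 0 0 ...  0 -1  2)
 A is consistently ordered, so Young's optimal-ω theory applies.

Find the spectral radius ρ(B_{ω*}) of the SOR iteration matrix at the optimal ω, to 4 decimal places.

ρ_J = max_k |cos(kπ/35)| = cos(π/35) = 0.9960
root = sin(π/35) = 0.08964  (since 1−cos² = sin²).
ω* = 2/(1 + 0.08964) = 2/1.08964 = 1.8355.
ρ(B_{ω*}) = ω*−1 = 0.8355

ρ_SOR = 0.8355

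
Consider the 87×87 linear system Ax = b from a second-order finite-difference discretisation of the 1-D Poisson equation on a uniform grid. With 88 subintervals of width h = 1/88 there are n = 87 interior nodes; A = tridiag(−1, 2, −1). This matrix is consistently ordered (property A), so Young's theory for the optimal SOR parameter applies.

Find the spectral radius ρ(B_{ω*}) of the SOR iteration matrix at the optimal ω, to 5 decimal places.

ρ_SOR = 0.93108

ρ_J = max_k |cos(kπ/88)| = cos(π/88) = 0.99936
√(1−ρ_J²) = |sin(π/88)| = 0.035692
Then 2/(1+√(1−ρ_J²)) = 2/(1+0.035692); ω* = 2/1.035692 = 1.93108.
At ω = 1.93108 every |λ(B_ω)| = ω−1, so ρ_SOR = 0.93108.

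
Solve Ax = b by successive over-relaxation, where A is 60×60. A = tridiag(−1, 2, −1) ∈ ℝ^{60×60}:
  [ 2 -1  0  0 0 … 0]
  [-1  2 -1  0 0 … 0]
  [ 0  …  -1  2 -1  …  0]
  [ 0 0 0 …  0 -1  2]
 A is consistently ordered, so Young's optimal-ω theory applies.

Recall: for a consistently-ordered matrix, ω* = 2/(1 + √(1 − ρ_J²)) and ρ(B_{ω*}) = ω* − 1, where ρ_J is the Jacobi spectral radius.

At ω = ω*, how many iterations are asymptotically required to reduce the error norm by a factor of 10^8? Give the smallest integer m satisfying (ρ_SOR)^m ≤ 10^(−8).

m = 179

spectrum of D⁻¹(L+U) = {cos(kπ/61) : 1≤k≤60}; ρ_J = cos(π/61) = 0.9986741.
root = sin(π/61) = 0.0514788  (since 1−cos² = sin²).
ω* = 2 / (1 + 0.0514788) = 2 / 1.0514788 ≈ 1.9020830.
ρ(B_{ω*}) = ω*−1 = 0.9020830
(0.9020830)^m ≤ 10^{−8}  ⇒  m·ln(0.9020830) ≤ −8·ln10  ⇒  m ≥ 178.757  ⇒  m = 179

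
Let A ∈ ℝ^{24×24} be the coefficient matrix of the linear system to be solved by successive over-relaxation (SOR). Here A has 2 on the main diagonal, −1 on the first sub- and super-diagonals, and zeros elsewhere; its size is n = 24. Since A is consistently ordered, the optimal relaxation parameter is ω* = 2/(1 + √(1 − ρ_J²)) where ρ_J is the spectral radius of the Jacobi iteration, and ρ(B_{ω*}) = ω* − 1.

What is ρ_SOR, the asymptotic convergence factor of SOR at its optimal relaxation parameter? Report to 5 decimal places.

ρ_SOR = 0.77725

B_J for the 24×24 system has eigenvalues cos(kπ/25); ρ_J = cos(π/25) = 0.99211.
1 − cos²(π/25) = sin²(π/25) ⇒ √(1−ρ_J²) = sin(π/25) = 0.125333.
Then 2/(1+√(1−ρ_J²)) = 2/(1+0.125333); ω* = 2/1.125333 = 1.77725.
and ρ(B_{ω*}) = 1.77725 − 1 = 0.77725.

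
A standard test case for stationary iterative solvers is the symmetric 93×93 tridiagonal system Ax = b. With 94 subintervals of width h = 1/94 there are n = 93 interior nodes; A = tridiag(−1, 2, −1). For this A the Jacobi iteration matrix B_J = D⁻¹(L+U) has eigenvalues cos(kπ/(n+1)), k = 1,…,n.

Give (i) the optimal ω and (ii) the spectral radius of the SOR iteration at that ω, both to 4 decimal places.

½·tridiag(1,0,1) at n=93: λ_k = cos(kπ/94); max |λ| at k=1 ⇒ ρ_J = cos(π/94) ≈ 0.9994.
√(1−ρ_J²) = |sin(π/94)| = 0.03341
[ω*] 2 ÷ (1 + 0.03341) = 2 ÷ 1.03341 = 1.9353.
ρ_SOR = ω* − 1 = 1.9353 − 1 = 0.9353.

ω* = 1.9353, ρ_SOR = 0.9353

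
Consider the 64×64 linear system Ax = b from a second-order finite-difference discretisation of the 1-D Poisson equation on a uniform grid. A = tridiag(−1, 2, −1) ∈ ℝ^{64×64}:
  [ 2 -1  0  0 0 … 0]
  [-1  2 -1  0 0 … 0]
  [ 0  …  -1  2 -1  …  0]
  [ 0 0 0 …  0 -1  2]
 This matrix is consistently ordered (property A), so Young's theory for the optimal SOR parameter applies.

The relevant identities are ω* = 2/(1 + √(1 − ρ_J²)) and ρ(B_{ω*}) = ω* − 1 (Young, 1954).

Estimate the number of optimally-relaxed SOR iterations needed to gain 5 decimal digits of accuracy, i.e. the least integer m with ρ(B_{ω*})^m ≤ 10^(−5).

ρ_J = max_k |cos(kπ/65)| = cos(π/65) = 0.9988322
root = sin(π/65) = 0.0483134  (since 1−cos² = sin²).
ω* = 2/(1+0.0483134) = 1.9078264
Hence ρ(B_{ω*}) = 1.9078264 − 1 = 0.9078264.
For 5 digits: m = 5·ln10 / (−ln 0.9078264) = 11.5129/0.0967021 = 119.055; round up → m = 120.

m = 120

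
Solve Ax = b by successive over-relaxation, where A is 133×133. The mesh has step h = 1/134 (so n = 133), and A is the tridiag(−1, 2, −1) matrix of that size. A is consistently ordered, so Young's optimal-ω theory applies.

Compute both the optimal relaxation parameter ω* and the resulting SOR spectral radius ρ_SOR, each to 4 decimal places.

ρ_J = max_k |cos(kπ/134)| = cos(π/134) = 0.9997
√(1 − cos²(π/134)) = sin(π/134) ≈ 0.02344.
So ω* = 2/1.02344 = 1.9542 (Young).
and ρ(B_{ω*}) = 1.9542 − 1 = 0.9542.

ω* = 1.9542, ρ_SOR = 0.9542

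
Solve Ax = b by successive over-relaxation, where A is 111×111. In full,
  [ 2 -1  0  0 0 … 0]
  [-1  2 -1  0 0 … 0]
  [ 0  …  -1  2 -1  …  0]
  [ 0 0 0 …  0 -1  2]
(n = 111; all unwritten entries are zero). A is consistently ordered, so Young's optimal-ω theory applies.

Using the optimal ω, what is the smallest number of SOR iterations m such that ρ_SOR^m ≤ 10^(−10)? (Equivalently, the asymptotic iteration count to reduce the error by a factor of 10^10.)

m = 411

ρ_J = max_k |cos(kπ/112)| = cos(π/112) = 0.9996066
√(1−ρ_J²) simplifies to sin(π/112) = 0.0280463.
ω* = 2 / (1 + 0.0280463) = 2 / 1.0280463 ≈ 1.9454377.
and ρ(B_{ω*}) = 1.9454377 − 1 = 0.9454377.
For 10 digits: m = 10·ln10 / (−ln 0.9454377) = 23.0259/0.0561073 = 410.390; round up → m = 411.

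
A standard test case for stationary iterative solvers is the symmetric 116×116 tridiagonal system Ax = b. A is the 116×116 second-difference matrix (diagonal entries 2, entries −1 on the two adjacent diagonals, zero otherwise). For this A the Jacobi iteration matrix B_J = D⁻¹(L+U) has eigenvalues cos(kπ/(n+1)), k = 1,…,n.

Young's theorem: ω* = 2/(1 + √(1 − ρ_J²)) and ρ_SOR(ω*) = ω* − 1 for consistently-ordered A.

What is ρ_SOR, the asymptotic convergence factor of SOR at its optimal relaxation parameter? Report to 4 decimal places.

ρ_SOR = 0.9477

[ρ_J] n=116: ρ(B_J) = cos(π/(n+1)) = cos(π/117) = 0.9996.
√(1 − cos²(π/117)) = sin(π/117) ≈ 0.02685.
So ω* = 2/1.02685 = 1.9477 (Young).
and ρ(B_{ω*}) = 1.9477 − 1 = 0.9477.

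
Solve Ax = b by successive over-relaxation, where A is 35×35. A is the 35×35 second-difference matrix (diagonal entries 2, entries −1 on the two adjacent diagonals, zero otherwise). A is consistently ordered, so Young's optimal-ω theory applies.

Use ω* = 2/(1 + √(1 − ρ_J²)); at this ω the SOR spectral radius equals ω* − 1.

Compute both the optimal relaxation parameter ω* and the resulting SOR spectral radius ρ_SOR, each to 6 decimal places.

B_J for the 35×35 system has eigenvalues cos(kπ/36); ρ_J = cos(π/36) = 0.996195.
root = sin(π/36) = 0.0871557  (since 1−cos² = sin²).
ω* = 2/(1 + 0.0871557) = 2/1.0871557 = 1.839663.
ρ(B_{ω*}) = ω*−1 = 0.839663

ω* = 1.839663, ρ_SOR = 0.839663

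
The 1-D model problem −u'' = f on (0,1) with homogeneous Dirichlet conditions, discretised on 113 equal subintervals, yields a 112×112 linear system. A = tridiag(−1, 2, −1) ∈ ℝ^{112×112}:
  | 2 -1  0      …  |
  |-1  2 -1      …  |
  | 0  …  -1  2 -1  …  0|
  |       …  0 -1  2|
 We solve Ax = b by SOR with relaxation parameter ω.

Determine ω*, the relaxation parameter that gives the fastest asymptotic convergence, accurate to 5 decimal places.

ω* = 1.94591

ρ_J = max_k |cos(kπ/113)| = cos(π/113) = 0.99961
√(1 − cos²(π/113)) = sin(π/113) ≈ 0.027798.
ω* = 2 / (1 + 0.027798) = 2 / 1.027798 ≈ 1.94591.
and ρ(B_{ω*}) = 1.94591 − 1 = 0.94591.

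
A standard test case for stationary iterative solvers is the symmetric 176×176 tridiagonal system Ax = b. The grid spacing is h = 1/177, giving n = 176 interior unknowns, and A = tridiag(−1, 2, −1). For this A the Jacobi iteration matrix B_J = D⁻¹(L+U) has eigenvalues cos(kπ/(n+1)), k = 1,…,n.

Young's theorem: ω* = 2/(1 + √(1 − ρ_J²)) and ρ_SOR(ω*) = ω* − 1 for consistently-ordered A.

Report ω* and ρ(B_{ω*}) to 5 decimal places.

ω* = 1.96512, ρ_SOR = 0.96512

[ρ_J] n=176: ρ(B_J) = cos(π/(n+1)) = cos(π/177) = 0.99984.
√(1 − cos²(π/177)) = sin(π/177) ≈ 0.017748.
So ω* = 2/1.017748 = 1.96512 (Young).
and ρ(B_{ω*}) = 1.96512 − 1 = 0.96512.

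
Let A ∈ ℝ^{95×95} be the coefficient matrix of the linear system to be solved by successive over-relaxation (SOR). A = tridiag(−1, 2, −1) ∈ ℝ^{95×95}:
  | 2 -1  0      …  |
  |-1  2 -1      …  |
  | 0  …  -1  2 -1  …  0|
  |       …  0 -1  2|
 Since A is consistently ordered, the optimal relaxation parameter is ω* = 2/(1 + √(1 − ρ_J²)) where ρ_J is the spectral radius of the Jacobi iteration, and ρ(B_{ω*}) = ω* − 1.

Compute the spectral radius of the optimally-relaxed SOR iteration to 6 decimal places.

With n=95, ρ(Jacobi) = cos(π/96) = 0.999465.
√(1 − cos²(π/96)) = sin(π/96) ≈ 0.0327191.
Then 2/(1+√(1−ρ_J²)) = 2/(1+0.0327191); ω* = 2/1.0327191 = 1.936635.
ρ(B_{ω*}) = ω*−1 = 0.936635

ρ_SOR = 0.936635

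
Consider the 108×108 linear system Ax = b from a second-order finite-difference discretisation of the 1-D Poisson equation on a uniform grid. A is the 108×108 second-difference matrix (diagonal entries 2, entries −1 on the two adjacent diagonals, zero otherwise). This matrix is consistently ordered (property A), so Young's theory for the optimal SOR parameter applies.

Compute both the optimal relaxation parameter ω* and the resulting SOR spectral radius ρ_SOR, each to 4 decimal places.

[ρ_J] n=108: ρ(B_J) = cos(π/(n+1)) = cos(π/109) = 0.9996.
root = sin(π/109) = 0.02882  (since 1−cos² = sin²).
So ω* = 2/1.02882 = 1.9440 (Young).
and ρ(B_{ω*}) = 1.9440 − 1 = 0.9440.

ω* = 1.9440, ρ_SOR = 0.9440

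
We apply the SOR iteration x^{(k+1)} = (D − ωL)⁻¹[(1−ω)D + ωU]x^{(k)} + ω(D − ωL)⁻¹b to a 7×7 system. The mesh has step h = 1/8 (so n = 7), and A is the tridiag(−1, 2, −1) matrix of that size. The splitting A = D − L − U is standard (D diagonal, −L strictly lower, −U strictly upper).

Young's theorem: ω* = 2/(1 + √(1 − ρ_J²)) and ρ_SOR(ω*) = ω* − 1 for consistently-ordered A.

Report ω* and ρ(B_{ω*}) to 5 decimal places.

ω* = 1.44646, ρ_SOR = 0.44646

ρ_J = max_k |cos(kπ/8)| = cos(π/8) = 0.92388
√(1 − cos²(π/8)) = sin(π/8) ≈ 0.382683.
[ω*] 2 ÷ (1 + 0.382683) = 2 ÷ 1.382683 = 1.44646.
ρ_SOR = ω* − 1 = 1.44646 − 1 = 0.44646.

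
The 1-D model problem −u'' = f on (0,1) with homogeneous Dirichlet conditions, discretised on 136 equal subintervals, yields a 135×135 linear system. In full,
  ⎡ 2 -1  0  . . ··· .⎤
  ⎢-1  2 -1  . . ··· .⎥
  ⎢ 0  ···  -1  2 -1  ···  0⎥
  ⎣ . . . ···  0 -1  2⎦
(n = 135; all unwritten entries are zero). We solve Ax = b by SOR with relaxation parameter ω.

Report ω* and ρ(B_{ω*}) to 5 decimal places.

½·tridiag(1,0,1) at n=135: λ_k = cos(kπ/136); max |λ| at k=1 ⇒ ρ_J = cos(π/136) ≈ 0.99973.
√(1−ρ_J²) simplifies to sin(π/136) = 0.023098.
So ω* = 2/1.023098 = 1.95485 (Young).
ρ_SOR = ω* − 1 = 1.95485 − 1 = 0.95485.

ω* = 1.95485, ρ_SOR = 0.95485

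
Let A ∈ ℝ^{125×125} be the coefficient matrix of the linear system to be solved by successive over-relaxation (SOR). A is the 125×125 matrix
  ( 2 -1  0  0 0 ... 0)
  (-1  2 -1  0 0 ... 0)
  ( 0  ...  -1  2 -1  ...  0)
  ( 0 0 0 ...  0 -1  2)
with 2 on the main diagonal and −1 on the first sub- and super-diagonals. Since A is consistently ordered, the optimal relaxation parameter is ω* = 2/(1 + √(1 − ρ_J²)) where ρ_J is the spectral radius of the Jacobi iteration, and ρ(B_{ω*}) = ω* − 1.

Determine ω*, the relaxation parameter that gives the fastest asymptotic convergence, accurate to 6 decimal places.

ω* = 1.951351

With n=125, ρ(Jacobi) = cos(π/126) = 0.999689.
root = sin(π/126) = 0.0249307  (since 1−cos² = sin²).
[ω*] 2 ÷ (1 + 0.0249307) = 2 ÷ 1.0249307 = 1.951351.
At ω = 1.951351 every |λ(B_ω)| = ω−1, so ρ_SOR = 0.951351.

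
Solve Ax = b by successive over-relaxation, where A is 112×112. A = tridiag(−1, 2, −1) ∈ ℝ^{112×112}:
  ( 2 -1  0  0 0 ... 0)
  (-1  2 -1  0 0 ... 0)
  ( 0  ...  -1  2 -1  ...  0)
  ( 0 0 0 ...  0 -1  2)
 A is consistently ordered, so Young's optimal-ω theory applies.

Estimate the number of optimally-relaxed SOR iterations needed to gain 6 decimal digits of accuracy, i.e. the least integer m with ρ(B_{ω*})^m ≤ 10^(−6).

n=112: λ(B_J) = 1 − λ(A)/2 = cos(kπ/113); k=1 gives ρ_J = 0.9996136.
√(1−ρ_J²) simplifies to sin(π/113) = 0.0277981.
ω* = 2 / (1 + 0.0277981) = 2 / 1.0277981 ≈ 1.9459075.
and ρ(B_{ω*}) = 1.9459075 − 1 = 0.9459075.
Need (0.9459075)^m ≤ 10^(−6): m ≥ 6·ln10/|ln 0.9459075| = 13.8155/0.0556105 = 248.433 ⇒ m = 249.

m = 249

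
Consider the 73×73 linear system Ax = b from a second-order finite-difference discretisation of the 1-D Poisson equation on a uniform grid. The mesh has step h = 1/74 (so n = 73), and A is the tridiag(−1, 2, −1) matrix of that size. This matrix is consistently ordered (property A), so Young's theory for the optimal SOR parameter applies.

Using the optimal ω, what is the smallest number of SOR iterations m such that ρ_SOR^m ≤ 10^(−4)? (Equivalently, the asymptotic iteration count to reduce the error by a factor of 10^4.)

m = 109

B_J for the 73×73 system has eigenvalues cos(kπ/74); ρ_J = cos(π/74) = 0.9990990.
√(1 − cos²(π/74)) = sin(π/74) ≈ 0.0424412.
Young: ω* = 2/(1+√(1−ρ_J²)) = 2/(1+0.0424412) = 2/1.0424412 = 1.9185734.
ρ(B_{ω*}) = ω*−1 = 0.9185734
For 4 digits: m = 4·ln10 / (−ln 0.9185734) = 9.21034/0.0849335 = 108.442; round up → m = 109.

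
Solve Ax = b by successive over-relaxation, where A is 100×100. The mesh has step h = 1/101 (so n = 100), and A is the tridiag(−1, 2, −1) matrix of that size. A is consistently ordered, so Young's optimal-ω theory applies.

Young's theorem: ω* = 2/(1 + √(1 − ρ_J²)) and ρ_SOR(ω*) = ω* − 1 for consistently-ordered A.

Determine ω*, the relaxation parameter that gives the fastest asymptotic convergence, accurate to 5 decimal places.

ω* = 1.93968

spectrum of D⁻¹(L+U) = {cos(kπ/101) : 1≤k≤100}; ρ_J = cos(π/101) = 0.99952.
√(1−ρ_J²) = |sin(π/101)| = 0.031100
ω* = 2 / (1 + 0.031100) = 2 / 1.031100 ≈ 1.93968.
[ρ_SOR] ω* − 1 = 0.93968.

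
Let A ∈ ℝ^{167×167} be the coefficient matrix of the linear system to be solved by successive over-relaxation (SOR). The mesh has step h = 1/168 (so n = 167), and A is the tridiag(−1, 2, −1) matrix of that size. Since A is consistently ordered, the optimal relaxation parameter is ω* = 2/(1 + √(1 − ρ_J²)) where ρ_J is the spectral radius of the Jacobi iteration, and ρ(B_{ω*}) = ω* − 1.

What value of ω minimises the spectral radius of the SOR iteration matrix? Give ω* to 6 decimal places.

ω* = 1.963289

B_J for the 167×167 system has eigenvalues cos(kπ/168); ρ_J = cos(π/168) = 0.999825.
root = sin(π/168) = 0.0186989  (since 1−cos² = sin²).
So ω* = 2/1.0186989 = 1.963289 (Young).
ρ(B_{ω*}) = ω*−1 = 0.963289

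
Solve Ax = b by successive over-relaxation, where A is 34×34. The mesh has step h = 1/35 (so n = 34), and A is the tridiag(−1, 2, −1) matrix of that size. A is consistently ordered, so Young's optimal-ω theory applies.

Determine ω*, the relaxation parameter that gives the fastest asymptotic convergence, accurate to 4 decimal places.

B_J for the 34×34 system has eigenvalues cos(kπ/35); ρ_J = cos(π/35) = 0.9960.
root = sin(π/35) = 0.08964  (since 1−cos² = sin²).
Young: ω* = 2/(1+√(1−ρ_J²)) = 2/(1+0.08964) = 2/1.08964 = 1.8355.
Hence ρ(B_{ω*}) = 1.8355 − 1 = 0.8355.

ω* = 1.8355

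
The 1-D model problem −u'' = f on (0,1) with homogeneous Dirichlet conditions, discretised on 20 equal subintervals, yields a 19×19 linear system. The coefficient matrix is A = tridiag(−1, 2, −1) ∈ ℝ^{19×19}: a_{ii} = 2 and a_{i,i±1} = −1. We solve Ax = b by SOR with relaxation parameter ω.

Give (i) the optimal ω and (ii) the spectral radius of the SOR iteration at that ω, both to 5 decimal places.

ω* = 1.72945, ρ_SOR = 0.72945

With n=19, ρ(Jacobi) = cos(π/20) = 0.98769.
√(1 − cos²(π/20)) = sin(π/20) ≈ 0.156434.
ω* = 2 / (1 + 0.156434) = 2 / 1.156434 ≈ 1.72945.
[ρ_SOR] ω* − 1 = 0.72945.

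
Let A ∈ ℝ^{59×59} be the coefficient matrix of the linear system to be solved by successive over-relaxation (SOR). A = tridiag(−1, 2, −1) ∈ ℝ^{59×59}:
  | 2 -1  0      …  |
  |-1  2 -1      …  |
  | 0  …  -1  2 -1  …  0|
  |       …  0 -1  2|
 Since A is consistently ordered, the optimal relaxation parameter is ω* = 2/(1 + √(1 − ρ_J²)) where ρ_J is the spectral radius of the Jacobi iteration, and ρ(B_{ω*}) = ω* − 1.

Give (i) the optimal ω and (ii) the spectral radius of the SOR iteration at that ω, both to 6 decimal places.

ω* = 1.900534, ρ_SOR = 0.900534

spectrum of D⁻¹(L+U) = {cos(kπ/60) : 1≤k≤59}; ρ_J = cos(π/60) = 0.998630.
root = sin(π/60) = 0.0523360  (since 1−cos² = sin²).
So ω* = 2/1.0523360 = 1.900534 (Young).
[ρ_SOR] ω* − 1 = 0.900534.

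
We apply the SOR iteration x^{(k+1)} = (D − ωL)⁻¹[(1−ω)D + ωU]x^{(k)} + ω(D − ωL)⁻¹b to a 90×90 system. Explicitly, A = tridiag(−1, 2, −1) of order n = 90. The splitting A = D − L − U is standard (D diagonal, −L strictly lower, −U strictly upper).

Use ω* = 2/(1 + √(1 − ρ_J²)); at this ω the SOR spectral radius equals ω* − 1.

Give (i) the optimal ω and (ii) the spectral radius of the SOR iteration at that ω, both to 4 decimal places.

[ρ_J] n=90: ρ(B_J) = cos(π/(n+1)) = cos(π/91) = 0.9994.
√(1−ρ_J²) simplifies to sin(π/91) = 0.03452.
ω* = 2/(1+0.03452) = 1.9333
ρ_SOR = ω* − 1 ≈ 0.9333.

ω* = 1.9333, ρ_SOR = 0.9333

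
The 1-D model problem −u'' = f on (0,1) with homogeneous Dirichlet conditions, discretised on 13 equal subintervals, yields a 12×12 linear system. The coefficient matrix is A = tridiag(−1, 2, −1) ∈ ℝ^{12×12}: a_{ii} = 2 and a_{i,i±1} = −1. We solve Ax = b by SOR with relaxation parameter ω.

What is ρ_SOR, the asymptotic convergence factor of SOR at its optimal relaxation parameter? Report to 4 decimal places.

n=12: λ(B_J) = 1 − λ(A)/2 = cos(kπ/13); k=1 gives ρ_J = 0.9709.
root = sin(π/13) = 0.23932  (since 1−cos² = sin²).
Then 2/(1+√(1−ρ_J²)) = 2/(1+0.23932); ω* = 2/1.23932 = 1.6138.
ρ(B_{ω*}) = ω*−1 = 0.6138

ρ_SOR = 0.6138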